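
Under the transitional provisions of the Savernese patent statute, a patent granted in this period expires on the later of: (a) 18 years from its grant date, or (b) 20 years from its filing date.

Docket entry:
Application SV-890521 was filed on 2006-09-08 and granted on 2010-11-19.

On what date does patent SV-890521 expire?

(a) grant + 18 years → 19 November 2028.
(b) filing + 20 years → 8 September 2026.
Later of the two: 19 November 2028.

November 19, 2028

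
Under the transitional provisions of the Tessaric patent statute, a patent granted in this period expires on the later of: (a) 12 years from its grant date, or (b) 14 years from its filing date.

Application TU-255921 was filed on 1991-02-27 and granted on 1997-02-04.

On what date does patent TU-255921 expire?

February 4, 2009

(a) grant + 12 years → 4 February 2009.
(b) filing + 14 years → 27 February 2005.
Later of the two: 4 February 2009.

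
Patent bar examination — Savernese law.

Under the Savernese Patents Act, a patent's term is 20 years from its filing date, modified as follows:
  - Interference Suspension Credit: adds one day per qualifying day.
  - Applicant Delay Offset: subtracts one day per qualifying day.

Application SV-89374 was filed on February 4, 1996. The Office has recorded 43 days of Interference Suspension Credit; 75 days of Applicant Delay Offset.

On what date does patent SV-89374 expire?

Base term: filing date + 20 years → 4 February 2016.
Interference Suspension Credit: +43 days → 18 March 2016.
Applicant Delay Offset: −75 days → 3 January 2016.

2016-01-03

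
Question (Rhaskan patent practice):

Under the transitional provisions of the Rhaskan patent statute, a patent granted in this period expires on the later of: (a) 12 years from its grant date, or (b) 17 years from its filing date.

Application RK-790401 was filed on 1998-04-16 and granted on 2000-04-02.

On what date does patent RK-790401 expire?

(a) grant + 12 years → 2 April 2012.
(b) filing + 17 years → 16 April 2015.
Later of the two: 16 April 2015.

April 16, 2015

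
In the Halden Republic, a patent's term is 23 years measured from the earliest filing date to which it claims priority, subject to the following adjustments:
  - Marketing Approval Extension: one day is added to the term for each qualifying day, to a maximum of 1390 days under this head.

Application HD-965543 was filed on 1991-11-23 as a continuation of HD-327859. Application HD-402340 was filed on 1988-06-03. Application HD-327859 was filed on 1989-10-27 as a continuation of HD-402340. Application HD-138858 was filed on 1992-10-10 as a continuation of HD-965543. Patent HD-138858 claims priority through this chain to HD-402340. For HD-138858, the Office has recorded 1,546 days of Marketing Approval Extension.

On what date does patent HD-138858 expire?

Earliest priority filing: 3 June 1988.
Base term: 3 June 1988 + 23 years → 3 June 2011.
Marketing Approval Extension: 1546 days claimed exceeds the 1390-day cap, so +1390 days → 24 March 2015.

March 24, 2015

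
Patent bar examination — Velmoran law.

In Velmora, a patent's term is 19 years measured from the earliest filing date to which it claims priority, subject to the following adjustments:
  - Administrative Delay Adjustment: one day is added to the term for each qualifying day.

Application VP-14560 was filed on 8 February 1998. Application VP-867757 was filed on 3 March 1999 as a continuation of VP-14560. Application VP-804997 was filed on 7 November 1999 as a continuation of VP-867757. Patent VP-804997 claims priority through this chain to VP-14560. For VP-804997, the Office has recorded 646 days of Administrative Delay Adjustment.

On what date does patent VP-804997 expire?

Earliest priority filing: 8 February 1998.
Base term: 8 February 1998 + 19 years → 8 February 2017.
Administrative Delay Adjustment: +646 days → 16 November 2018.

November 16, 2018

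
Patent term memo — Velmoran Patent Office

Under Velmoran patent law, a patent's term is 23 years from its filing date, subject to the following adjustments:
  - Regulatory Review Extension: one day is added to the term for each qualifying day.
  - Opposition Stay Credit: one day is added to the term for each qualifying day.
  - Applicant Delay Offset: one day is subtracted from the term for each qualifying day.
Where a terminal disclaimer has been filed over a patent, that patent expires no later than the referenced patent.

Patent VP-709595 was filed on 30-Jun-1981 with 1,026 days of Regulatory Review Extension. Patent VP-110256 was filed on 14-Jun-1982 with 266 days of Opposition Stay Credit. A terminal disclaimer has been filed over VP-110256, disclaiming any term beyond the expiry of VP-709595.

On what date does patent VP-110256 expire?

Natural term of VP-110256:
  Base: filing + 23 years → 14 June 2005.
  Opposition Stay Credit: +266 days → 7 March 2006.
Expiry of referenced patent VP-709595:
  Base: filing + 23 years → 30 June 2004.
  Regulatory Review Extension: +1026 days → 22 April 2007.
Terminal disclaimer: VP-110256 expires on the earlier of 7 March 2006 and 22 April 2007.

2006-03-07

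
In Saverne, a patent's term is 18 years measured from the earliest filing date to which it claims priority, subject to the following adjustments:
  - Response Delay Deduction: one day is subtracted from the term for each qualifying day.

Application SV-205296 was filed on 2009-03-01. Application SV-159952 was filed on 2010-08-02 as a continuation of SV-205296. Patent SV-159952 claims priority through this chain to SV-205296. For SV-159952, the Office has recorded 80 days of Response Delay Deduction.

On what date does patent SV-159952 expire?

Earliest priority filing: 1 March 2009.
Base term: 1 March 2009 + 18 years → 1 March 2027.
Response Delay Deduction: −80 days → 11 December 2026.

December 11, 2026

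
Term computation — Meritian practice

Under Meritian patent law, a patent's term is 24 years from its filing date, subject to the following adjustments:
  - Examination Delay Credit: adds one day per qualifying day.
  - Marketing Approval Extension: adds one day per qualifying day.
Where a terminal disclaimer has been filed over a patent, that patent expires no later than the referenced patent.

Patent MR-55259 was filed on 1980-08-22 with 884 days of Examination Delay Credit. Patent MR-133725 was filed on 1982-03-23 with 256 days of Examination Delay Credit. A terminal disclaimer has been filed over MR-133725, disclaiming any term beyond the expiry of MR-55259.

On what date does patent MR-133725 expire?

Natural term of MR-133725:
  Base: filing + 24 years → 23 March 2006.
  Examination Delay Credit: +256 days → 4 December 2006.
Expiry of referenced patent MR-55259:
  Base: filing + 24 years → 22 August 2004.
  Examination Delay Credit: +884 days → 23 January 2007.
Terminal disclaimer: MR-133725 expires on the earlier of 4 December 2006 and 23 January 2007.

December 4, 2006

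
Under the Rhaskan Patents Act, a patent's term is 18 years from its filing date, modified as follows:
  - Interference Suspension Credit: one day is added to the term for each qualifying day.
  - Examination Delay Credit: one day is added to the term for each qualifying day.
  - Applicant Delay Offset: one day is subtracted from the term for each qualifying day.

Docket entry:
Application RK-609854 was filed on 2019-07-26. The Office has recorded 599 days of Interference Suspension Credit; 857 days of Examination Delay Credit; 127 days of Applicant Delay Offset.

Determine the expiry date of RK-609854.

2041-03-16

Base term: filing date + 18 years → 26 July 2037.
Interference Suspension Credit: +599 days → 17 March 2039.
Examination Delay Credit: +857 days → 21 July 2041.
Applicant Delay Offset: −127 days → 16 March 2041.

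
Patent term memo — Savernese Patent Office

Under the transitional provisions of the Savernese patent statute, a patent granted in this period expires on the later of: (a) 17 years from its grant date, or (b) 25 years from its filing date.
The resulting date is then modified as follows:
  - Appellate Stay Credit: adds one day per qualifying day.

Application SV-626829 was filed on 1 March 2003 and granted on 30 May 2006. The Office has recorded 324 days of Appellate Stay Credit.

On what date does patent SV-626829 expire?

2029-01-19

(a) grant + 17 years → 30 May 2023.
(b) filing + 25 years → 1 March 2028.
Later of the two: 1 March 2028.
Appellate Stay Credit: +324 days → 19 January 2029.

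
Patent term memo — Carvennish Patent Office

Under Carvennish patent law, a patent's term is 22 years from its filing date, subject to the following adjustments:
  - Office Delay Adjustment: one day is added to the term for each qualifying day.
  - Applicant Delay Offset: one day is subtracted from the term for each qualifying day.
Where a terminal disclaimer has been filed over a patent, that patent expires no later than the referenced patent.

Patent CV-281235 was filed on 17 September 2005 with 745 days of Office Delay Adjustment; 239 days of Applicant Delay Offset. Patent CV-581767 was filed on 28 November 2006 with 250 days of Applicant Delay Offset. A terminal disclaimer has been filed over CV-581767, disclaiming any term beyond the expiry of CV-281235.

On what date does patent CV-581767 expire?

March 23, 2028

Natural term of CV-581767:
  Base: filing + 22 years → 28 November 2028.
  Applicant Delay Offset: −250 days → 23 March 2028.
Expiry of referenced patent CV-281235:
  Base: filing + 22 years → 17 September 2027.
  Office Delay Adjustment: +745 days → 1 October 2029.
  Applicant Delay Offset: −239 days → 4 February 2029.
Terminal disclaimer: CV-581767 expires on the earlier of 23 March 2028 and 4 February 2029.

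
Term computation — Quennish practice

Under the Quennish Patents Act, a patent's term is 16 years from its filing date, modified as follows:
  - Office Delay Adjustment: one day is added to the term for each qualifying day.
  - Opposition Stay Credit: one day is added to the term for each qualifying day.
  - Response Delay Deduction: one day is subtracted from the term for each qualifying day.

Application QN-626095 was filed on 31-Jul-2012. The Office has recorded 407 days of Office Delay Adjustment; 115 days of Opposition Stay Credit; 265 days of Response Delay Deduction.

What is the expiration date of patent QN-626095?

Base term: filing date + 16 years → 31 July 2028.
Office Delay Adjustment: +407 days → 11 September 2029.
Opposition Stay Credit: +115 days → 4 January 2030.
Response Delay Deduction: −265 days → 14 April 2029.

2029-04-14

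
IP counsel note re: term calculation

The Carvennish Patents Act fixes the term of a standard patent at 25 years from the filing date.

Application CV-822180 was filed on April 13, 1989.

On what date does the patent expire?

Filing date + 25 years → 13 April 2014.

2014-04-13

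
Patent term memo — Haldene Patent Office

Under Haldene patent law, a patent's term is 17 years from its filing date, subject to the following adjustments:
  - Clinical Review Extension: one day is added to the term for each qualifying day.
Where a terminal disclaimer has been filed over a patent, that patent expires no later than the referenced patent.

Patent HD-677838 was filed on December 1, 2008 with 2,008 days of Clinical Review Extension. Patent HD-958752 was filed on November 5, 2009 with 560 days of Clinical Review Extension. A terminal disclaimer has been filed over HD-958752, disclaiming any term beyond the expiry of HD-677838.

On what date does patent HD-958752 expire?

Natural term of HD-958752:
  Base: filing + 17 years → 5 November 2026.
  Clinical Review Extension: +560 days → 18 May 2028.
Expiry of referenced patent HD-677838:
  Base: filing + 17 years → 1 December 2025.
  Clinical Review Extension: +2008 days → 1 June 2031.
Terminal disclaimer: HD-958752 expires on the earlier of 18 May 2028 and 1 June 2031.

2028-05-18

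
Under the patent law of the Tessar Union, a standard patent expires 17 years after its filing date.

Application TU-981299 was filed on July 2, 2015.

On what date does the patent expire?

Filing date + 17 years → 2 July 2032.

July 2, 2032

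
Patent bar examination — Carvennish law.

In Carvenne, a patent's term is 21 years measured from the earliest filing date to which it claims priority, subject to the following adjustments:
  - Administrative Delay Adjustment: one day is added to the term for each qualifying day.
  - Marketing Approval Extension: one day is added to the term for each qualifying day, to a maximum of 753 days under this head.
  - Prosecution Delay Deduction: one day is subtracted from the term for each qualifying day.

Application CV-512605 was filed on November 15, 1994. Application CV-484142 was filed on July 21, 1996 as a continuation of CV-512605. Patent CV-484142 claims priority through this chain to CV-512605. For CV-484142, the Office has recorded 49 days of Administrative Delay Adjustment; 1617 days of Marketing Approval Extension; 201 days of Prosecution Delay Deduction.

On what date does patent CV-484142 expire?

Earliest priority filing: 15 November 1994.
Base term: 15 November 1994 + 21 years → 15 November 2015.
Administrative Delay Adjustment: +49 days → 3 January 2016.
Marketing Approval Extension: 1617 days claimed exceeds the 753-day cap, so +753 days → 25 January 2018.
Prosecution Delay Deduction: −201 days → 8 July 2017.

July 8, 2017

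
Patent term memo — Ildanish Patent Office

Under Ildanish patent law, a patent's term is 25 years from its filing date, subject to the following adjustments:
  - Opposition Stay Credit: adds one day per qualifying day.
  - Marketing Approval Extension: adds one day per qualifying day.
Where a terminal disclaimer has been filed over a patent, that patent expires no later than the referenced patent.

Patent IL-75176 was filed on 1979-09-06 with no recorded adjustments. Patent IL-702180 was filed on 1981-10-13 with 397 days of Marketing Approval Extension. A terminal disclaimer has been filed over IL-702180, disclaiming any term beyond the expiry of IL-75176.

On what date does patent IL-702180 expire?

Natural term of IL-702180:
  Base: filing + 25 years → 13 October 2006.
  Marketing Approval Extension: +397 days → 14 November 2007.
Expiry of referenced patent IL-75176:
  Base: filing + 25 years → 6 September 2004.
Terminal disclaimer: IL-702180 expires on the earlier of 14 November 2007 and 6 September 2004.

September 6, 2004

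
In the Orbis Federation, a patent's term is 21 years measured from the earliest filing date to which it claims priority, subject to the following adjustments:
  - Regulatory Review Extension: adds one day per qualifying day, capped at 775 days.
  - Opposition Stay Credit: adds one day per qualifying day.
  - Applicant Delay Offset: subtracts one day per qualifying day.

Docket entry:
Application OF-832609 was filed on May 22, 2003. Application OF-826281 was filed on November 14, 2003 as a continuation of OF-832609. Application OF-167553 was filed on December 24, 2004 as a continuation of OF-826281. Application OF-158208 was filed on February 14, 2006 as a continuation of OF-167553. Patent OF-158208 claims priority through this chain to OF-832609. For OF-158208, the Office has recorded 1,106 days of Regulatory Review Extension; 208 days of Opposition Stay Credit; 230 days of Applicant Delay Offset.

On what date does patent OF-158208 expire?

June 14, 2026

Earliest priority filing: 22 May 2003.
Base term: 22 May 2003 + 21 years → 22 May 2024.
Regulatory Review Extension: 1106 days claimed exceeds the 775-day cap, so +775 days → 6 July 2026.
Opposition Stay Credit: +208 days → 30 January 2027.
Applicant Delay Offset: −230 days → 14 June 2026.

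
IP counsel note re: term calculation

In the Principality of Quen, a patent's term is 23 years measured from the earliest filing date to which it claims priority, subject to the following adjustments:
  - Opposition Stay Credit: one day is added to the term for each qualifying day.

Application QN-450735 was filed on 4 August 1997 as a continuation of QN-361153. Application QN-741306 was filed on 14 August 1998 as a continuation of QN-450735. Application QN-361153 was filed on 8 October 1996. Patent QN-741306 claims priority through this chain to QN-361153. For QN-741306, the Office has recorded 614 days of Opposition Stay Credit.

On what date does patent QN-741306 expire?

June 13, 2021

Earliest priority filing: 8 October 1996.
Base term: 8 October 1996 + 23 years → 8 October 2019.
Opposition Stay Credit: +614 days → 13 June 2021.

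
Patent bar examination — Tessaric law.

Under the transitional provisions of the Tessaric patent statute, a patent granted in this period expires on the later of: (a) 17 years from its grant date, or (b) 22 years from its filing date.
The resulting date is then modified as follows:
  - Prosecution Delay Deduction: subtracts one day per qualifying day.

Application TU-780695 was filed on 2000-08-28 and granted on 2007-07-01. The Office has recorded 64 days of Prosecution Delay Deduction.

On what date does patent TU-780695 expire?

2024-04-28

(a) grant + 17 years → 1 July 2024.
(b) filing + 22 years → 28 August 2022.
Later of the two: 1 July 2024.
Prosecution Delay Deduction: −64 days → 28 April 2024.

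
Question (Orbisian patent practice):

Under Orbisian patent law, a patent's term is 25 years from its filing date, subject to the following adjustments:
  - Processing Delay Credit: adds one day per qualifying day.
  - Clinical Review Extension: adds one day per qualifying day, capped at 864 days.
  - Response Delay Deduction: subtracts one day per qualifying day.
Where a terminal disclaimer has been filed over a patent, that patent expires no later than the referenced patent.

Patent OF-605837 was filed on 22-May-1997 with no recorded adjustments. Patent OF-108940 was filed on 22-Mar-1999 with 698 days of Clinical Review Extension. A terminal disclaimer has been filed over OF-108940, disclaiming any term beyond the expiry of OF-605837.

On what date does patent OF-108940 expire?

May 22, 2022

Natural term of OF-108940:
  Base: filing + 25 years → 22 March 2024.
  Clinical Review Extension: 698 days (within the 864-day cap) → +698 days → 18 February 2026.
Expiry of referenced patent OF-605837:
  Base: filing + 25 years → 22 May 2022.
Terminal disclaimer: OF-108940 expires on the earlier of 18 February 2026 and 22 May 2022.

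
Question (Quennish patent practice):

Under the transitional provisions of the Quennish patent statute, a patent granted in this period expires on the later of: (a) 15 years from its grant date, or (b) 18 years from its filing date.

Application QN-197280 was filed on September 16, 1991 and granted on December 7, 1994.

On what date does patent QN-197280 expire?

2009-12-07

(a) grant + 15 years → 7 December 2009.
(b) filing + 18 years → 16 September 2009.
Later of the two: 7 December 2009.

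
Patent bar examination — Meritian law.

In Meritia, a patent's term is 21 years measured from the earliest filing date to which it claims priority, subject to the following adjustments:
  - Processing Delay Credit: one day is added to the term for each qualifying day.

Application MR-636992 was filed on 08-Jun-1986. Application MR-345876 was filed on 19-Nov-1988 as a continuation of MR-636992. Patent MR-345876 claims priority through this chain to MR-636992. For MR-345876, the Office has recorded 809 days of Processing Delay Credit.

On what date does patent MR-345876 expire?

August 25, 2009

Earliest priority filing: 8 June 1986.
Base term: 8 June 1986 + 21 years → 8 June 2007.
Processing Delay Credit: +809 days → 25 August 2009.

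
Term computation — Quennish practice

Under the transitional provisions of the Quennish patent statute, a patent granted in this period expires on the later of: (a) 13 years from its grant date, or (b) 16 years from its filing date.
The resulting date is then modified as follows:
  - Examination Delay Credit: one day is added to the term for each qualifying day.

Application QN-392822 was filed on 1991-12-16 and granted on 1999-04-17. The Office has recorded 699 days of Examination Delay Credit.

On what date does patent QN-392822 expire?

(a) grant + 13 years → 17 April 2012.
(b) filing + 16 years → 16 December 2007.
Later of the two: 17 April 2012.
Examination Delay Credit: +699 days → 17 March 2014.

2014-03-17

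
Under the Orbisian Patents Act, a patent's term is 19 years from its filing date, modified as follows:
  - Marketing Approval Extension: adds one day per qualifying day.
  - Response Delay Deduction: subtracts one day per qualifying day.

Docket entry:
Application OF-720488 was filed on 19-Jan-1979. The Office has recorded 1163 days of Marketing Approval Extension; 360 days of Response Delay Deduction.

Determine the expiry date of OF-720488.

April 1, 2000

Base term: filing date + 19 years → 19 January 1998.
Marketing Approval Extension: +1163 days → 27 March 2001.
Response Delay Deduction: −360 days → 1 April 2000.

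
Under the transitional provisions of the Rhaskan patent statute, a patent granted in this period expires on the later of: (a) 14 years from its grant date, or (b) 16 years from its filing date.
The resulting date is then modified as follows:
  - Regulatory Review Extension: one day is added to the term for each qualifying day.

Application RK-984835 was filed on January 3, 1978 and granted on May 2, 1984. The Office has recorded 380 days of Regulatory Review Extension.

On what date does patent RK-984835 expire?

May 17, 1999

(a) grant + 14 years → 2 May 1998.
(b) filing + 16 years → 3 January 1994.
Later of the two: 2 May 1998.
Regulatory Review Extension: +380 days → 17 May 1999.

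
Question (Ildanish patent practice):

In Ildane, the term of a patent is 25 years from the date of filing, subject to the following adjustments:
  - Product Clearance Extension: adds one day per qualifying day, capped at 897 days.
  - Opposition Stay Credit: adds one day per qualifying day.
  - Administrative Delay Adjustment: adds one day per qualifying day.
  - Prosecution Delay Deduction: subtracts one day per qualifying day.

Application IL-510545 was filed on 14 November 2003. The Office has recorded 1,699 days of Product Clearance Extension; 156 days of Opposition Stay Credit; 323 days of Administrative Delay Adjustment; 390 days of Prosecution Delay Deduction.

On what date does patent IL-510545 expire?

Base term: filing date + 25 years → 14 November 2028.
Product Clearance Extension: 1699 days claimed exceeds the 897-day cap, so +897 days → 30 April 2031.
Opposition Stay Credit: +156 days → 3 October 2031.
Administrative Delay Adjustment: +323 days → 21 August 2032.
Prosecution Delay Deduction: −390 days → 28 July 2031.

2031-07-28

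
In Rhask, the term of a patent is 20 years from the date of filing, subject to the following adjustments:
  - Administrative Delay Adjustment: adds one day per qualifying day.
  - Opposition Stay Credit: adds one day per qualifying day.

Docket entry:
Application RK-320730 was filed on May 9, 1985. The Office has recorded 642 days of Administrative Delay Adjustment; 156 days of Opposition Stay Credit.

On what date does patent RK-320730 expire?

2007-07-16

Base term: filing date + 20 years → 9 May 2005.
Administrative Delay Adjustment: +642 days → 10 February 2007.
Opposition Stay Credit: +156 days → 16 July 2007.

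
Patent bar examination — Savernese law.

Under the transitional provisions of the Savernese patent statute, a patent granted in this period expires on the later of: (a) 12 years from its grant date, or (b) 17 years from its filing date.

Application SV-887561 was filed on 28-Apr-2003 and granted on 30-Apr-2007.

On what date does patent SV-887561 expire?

2020-04-28

(a) grant + 12 years → 30 April 2019.
(b) filing + 17 years → 28 April 2020.
Later of the two: 28 April 2020.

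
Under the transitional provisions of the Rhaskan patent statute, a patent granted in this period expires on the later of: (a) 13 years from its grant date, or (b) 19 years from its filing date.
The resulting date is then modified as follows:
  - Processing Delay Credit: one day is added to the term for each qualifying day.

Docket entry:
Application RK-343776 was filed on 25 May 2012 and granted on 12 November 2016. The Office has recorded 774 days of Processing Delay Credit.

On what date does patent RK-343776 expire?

(a) grant + 13 years → 12 November 2029.
(b) filing + 19 years → 25 May 2031.
Later of the two: 25 May 2031.
Processing Delay Credit: +774 days → 7 July 2033.

July 7, 2033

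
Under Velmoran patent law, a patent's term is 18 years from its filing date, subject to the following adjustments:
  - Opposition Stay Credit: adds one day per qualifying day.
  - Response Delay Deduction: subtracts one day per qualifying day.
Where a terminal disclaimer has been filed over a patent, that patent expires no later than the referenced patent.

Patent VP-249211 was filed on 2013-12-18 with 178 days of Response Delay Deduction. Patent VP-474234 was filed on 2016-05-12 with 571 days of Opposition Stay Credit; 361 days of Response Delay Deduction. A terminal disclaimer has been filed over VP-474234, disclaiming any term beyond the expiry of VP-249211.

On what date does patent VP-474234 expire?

2031-06-23

Natural term of VP-474234:
  Base: filing + 18 years → 12 May 2034.
  Opposition Stay Credit: +571 days → 4 December 2035.
  Response Delay Deduction: −361 days → 8 December 2034.
Expiry of referenced patent VP-249211:
  Base: filing + 18 years → 18 December 2031.
  Response Delay Deduction: −178 days → 23 June 2031.
Terminal disclaimer: VP-474234 expires on the earlier of 8 December 2034 and 23 June 2031.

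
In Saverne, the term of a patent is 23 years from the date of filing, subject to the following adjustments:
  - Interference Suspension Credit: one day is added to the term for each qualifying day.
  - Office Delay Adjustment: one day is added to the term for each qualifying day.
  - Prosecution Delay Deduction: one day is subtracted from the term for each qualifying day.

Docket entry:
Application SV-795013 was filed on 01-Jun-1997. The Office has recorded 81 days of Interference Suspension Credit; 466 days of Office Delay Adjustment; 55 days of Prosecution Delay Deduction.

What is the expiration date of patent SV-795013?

2021-10-06

Base term: filing date + 23 years → 1 June 2020.
Interference Suspension Credit: +81 days → 21 August 2020.
Office Delay Adjustment: +466 days → 30 November 2021.
Prosecution Delay Deduction: −55 days → 6 October 2021.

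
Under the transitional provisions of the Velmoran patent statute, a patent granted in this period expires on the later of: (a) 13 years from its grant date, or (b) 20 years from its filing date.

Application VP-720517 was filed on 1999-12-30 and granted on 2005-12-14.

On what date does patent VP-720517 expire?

(a) grant + 13 years → 14 December 2018.
(b) filing + 20 years → 30 December 2019.
Later of the two: 30 December 2019.

December 30, 2019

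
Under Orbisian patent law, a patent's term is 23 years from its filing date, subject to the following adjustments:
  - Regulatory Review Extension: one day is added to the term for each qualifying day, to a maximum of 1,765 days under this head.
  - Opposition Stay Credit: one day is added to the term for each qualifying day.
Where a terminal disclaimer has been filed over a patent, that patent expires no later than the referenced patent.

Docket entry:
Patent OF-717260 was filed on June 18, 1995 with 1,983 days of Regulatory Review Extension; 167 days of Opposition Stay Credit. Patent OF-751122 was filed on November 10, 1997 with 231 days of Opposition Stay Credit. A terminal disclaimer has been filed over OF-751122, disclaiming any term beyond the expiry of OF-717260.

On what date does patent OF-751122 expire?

2021-06-29

Natural term of OF-751122:
  Base: filing + 23 years → 10 November 2020.
  Opposition Stay Credit: +231 days → 29 June 2021.
Expiry of referenced patent OF-717260:
  Base: filing + 23 years → 18 June 2018.
  Regulatory Review Extension: 1983 days claimed exceeds the 1765-day cap, so +1765 days → 18 April 2023.
  Opposition Stay Credit: +167 days → 2 October 2023.
Terminal disclaimer: OF-751122 expires on the earlier of 29 June 2021 and 2 October 2023.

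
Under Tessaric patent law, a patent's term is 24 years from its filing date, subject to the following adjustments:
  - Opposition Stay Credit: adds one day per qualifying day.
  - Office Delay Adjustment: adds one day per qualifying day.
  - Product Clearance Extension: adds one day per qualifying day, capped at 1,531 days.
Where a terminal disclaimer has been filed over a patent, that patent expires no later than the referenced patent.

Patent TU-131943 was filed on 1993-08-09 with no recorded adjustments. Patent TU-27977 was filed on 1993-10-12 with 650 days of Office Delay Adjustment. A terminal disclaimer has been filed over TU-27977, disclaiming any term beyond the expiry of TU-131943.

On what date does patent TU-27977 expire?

Natural term of TU-27977:
  Base: filing + 24 years → 12 October 2017.
  Office Delay Adjustment: +650 days → 24 July 2019.
Expiry of referenced patent TU-131943:
  Base: filing + 24 years → 9 August 2017.
Terminal disclaimer: TU-27977 expires on the earlier of 24 July 2019 and 9 August 2017.

2017-08-09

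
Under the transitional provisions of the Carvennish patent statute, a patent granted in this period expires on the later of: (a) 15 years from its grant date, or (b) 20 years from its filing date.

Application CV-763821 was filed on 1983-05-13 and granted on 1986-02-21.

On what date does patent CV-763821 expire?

2003-05-13

(a) grant + 15 years → 21 February 2001.
(b) filing + 20 years → 13 May 2003.
Later of the two: 13 May 2003.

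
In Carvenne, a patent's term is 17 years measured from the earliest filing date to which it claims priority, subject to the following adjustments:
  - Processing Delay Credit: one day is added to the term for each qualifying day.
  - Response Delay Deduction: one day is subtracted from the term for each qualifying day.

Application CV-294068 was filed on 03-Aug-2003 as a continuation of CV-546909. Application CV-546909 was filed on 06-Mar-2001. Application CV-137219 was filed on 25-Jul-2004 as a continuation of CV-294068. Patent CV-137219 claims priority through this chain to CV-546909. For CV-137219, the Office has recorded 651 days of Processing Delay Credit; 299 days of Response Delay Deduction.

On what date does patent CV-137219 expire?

Earliest priority filing: 6 March 2001.
Base term: 6 March 2001 + 17 years → 6 March 2018.
Processing Delay Credit: +651 days → 17 December 2019.
Response Delay Deduction: −299 days → 21 February 2019.

2019-02-21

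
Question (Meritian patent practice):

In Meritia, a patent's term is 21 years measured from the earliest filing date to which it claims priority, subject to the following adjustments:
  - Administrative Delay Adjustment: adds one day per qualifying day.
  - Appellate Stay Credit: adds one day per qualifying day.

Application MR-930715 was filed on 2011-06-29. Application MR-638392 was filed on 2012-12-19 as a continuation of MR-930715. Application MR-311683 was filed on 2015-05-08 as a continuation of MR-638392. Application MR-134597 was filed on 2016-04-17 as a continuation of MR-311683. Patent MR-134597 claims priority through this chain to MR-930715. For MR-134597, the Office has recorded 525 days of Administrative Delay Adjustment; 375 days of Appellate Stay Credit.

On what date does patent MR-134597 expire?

2034-12-16

Earliest priority filing: 29 June 2011.
Base term: 29 June 2011 + 21 years → 29 June 2032.
Administrative Delay Adjustment: +525 days → 6 December 2033.
Appellate Stay Credit: +375 days → 16 December 2034.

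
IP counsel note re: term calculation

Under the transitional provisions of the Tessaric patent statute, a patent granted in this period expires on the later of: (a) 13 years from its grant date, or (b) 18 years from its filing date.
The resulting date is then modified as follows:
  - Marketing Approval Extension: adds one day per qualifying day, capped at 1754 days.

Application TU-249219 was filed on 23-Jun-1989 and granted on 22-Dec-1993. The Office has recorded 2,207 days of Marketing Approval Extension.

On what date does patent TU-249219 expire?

April 11, 2012

(a) grant + 13 years → 22 December 2006.
(b) filing + 18 years → 23 June 2007.
Later of the two: 23 June 2007.
Marketing Approval Extension: 2207 days claimed exceeds the 1754-day cap, so +1754 days → 11 April 2012.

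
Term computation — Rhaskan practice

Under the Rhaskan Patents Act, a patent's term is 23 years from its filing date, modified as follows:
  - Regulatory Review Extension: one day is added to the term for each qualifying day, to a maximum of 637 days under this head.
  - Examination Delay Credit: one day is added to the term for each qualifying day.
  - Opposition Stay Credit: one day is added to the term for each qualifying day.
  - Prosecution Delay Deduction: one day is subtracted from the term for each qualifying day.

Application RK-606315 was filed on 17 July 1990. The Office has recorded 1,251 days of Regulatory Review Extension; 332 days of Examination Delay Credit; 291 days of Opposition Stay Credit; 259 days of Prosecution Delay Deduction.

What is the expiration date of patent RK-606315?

April 13, 2016

Base term: filing date + 23 years → 17 July 2013.
Regulatory Review Extension: 1251 days claimed exceeds the 637-day cap, so +637 days → 15 April 2015.
Examination Delay Credit: +332 days → 12 March 2016.
Opposition Stay Credit: +291 days → 28 December 2016.
Prosecution Delay Deduction: −259 days → 13 April 2016.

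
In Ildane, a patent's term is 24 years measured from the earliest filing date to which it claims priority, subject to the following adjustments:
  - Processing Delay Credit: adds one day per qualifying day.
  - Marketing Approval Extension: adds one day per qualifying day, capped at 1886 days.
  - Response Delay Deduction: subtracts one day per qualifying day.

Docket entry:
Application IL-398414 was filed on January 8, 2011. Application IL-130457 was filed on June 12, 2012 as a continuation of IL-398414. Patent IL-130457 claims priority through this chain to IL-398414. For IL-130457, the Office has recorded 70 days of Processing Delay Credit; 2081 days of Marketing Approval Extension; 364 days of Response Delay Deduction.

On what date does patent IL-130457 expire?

2039-05-19

Earliest priority filing: 8 January 2011.
Base term: 8 January 2011 + 24 years → 8 January 2035.
Processing Delay Credit: +70 days → 19 March 2035.
Marketing Approval Extension: 2081 days claimed exceeds the 1886-day cap, so +1886 days → 17 May 2040.
Response Delay Deduction: −364 days → 19 May 2039.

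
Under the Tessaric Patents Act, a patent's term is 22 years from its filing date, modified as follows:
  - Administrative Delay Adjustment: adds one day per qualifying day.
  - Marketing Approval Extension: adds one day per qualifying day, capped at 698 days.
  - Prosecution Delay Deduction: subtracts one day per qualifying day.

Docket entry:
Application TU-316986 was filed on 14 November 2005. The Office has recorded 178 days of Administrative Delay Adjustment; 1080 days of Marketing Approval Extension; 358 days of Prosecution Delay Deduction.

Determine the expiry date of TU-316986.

2029-04-15

Base term: filing date + 22 years → 14 November 2027.
Administrative Delay Adjustment: +178 days → 10 May 2028.
Marketing Approval Extension: 1080 days claimed exceeds the 698-day cap, so +698 days → 8 April 2030.
Prosecution Delay Deduction: −358 days → 15 April 2029.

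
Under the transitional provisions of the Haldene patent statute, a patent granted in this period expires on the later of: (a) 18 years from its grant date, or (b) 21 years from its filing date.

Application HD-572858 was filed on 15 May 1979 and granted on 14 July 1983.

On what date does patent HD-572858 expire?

(a) grant + 18 years → 14 July 2001.
(b) filing + 21 years → 15 May 2000.
Later of the two: 14 July 2001.

July 14, 2001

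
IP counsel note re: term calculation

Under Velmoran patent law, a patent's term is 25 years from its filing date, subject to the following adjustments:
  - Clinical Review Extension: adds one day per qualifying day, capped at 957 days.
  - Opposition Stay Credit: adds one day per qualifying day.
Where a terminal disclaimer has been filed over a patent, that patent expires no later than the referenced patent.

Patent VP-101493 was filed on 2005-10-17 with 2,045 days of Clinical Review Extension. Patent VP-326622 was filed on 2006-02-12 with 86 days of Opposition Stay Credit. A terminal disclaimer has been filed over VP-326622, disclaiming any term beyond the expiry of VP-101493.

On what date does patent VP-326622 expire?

May 9, 2031

Natural term of VP-326622:
  Base: filing + 25 years → 12 February 2031.
  Opposition Stay Credit: +86 days → 9 May 2031.
Expiry of referenced patent VP-101493:
  Base: filing + 25 years → 17 October 2030.
  Clinical Review Extension: 2045 days claimed exceeds the 957-day cap, so +957 days → 31 May 2033.
Terminal disclaimer: VP-326622 expires on the earlier of 9 May 2031 and 31 May 2033.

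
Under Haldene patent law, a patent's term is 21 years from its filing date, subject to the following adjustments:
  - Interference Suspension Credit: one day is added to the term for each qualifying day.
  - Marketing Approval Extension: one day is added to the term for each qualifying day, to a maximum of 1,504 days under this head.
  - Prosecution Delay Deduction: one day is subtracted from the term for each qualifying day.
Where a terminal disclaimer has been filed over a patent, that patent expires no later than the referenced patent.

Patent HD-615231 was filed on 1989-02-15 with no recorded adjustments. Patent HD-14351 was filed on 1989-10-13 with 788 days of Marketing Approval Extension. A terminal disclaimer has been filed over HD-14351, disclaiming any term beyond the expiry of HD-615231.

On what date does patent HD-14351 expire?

2010-02-15

Natural term of HD-14351:
  Base: filing + 21 years → 13 October 2010.
  Marketing Approval Extension: 788 days (within the 1504-day cap) → +788 days → 9 December 2012.
Expiry of referenced patent HD-615231:
  Base: filing + 21 years → 15 February 2010.
Terminal disclaimer: HD-14351 expires on the earlier of 9 December 2012 and 15 February 2010.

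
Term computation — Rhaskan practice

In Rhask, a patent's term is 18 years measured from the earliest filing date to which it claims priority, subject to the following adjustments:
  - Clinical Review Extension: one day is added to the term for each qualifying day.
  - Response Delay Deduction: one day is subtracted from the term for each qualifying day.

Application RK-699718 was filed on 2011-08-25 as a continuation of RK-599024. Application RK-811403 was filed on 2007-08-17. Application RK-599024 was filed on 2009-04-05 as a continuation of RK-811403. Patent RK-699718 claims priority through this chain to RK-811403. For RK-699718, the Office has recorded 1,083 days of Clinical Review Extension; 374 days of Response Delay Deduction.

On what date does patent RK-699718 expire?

Earliest priority filing: 17 August 2007.
Base term: 17 August 2007 + 18 years → 17 August 2025.
Clinical Review Extension: +1083 days → 4 August 2028.
Response Delay Deduction: −374 days → 27 July 2027.

2027-07-27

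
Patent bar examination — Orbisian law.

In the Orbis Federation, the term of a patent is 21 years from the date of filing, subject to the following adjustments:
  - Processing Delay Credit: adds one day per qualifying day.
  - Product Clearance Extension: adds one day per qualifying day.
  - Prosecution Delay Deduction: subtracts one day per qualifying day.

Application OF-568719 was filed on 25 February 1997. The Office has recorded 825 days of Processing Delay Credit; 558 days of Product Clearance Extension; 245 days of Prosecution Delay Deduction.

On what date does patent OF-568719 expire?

Base term: filing date + 21 years → 25 February 2018.
Processing Delay Credit: +825 days → 30 May 2020.
Product Clearance Extension: +558 days → 9 December 2021.
Prosecution Delay Deduction: −245 days → 8 April 2021.

2021-04-08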